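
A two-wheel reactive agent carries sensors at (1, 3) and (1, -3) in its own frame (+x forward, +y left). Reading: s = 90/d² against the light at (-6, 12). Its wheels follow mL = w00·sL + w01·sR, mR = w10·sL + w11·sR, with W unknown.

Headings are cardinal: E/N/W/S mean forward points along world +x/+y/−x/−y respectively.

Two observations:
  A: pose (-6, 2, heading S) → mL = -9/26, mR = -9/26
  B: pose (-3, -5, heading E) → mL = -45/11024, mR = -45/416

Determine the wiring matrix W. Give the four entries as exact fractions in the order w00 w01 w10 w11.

1/2 -1 0 -1/2

obs A: pose=(-6,2,S) → sL=9/13, sR=9/13, mL=-9/26, mR=-9/26
obs B: pose=(-3,-5,E) → sL=45/106, sR=45/208, mL=-45/11024, mR=-45/416
sensor matrix S = [[9/13, 9/13], [45/106, 45/208]]; det S = -20655/143312
solve [mL_A; mL_B] = S·[w00; w01] and [mR_A; mR_B] = S·[w10; w11]:
  w00 = 1/2, w01 = -1, w10 = 0, w11 = -1/2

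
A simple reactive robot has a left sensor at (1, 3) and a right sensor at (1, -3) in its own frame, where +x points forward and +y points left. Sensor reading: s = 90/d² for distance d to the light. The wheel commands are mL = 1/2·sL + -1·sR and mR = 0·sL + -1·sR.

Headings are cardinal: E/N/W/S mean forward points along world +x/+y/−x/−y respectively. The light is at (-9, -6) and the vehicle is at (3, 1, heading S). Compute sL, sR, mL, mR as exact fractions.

10/29 10/13 -225/377 -10/13

left sensor world pos  = (6, 0); dL² = 261
right sensor world pos = (0, 0); dR² = 117
sL = 90/261 = 10/29
sR = 90/117 = 10/13
mL = 1/2·sL + -1·sR = -225/377
mR = 0·sL + -1·sR = -10/13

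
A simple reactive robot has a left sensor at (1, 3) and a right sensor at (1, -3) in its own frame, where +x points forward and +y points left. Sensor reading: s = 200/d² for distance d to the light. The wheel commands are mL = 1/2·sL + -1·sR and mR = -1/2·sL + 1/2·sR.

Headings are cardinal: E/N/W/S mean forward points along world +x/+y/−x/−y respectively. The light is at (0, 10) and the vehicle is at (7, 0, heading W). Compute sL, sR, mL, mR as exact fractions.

40/41 40/17 -1300/697 480/697

left sensor world pos  = (6, -3); dL² = 205
right sensor world pos = (6, 3); dR² = 85
sL = 200/205 = 40/41
sR = 200/85 = 40/17
mL = 1/2·sL + -1·sR = -1300/697
mR = -1/2·sL + 1/2·sR = 480/697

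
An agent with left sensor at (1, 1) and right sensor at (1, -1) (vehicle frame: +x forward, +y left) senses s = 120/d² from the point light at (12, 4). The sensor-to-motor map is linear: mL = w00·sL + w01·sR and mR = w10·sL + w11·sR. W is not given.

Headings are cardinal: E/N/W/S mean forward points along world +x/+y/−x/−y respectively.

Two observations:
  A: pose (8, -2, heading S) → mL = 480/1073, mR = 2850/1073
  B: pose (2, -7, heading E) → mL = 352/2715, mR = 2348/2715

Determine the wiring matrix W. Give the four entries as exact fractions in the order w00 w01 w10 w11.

obs A: pose=(8,-2,S) → sL=60/29, sR=60/37, mL=480/1073, mR=2850/1073
obs B: pose=(2,-7,E) → sL=120/181, sR=8/15, mL=352/2715, mR=2348/2715
sensor matrix S = [[60/29, 60/37], [120/181, 8/15]]; det S = 5504/194213
solve [mL_A; mL_B] = S·[w00; w01] and [mR_A; mR_B] = S·[w10; w11]:
  w00 = 1, w01 = -1, w10 = 1/2, w11 = 1

1 -1 1/2 1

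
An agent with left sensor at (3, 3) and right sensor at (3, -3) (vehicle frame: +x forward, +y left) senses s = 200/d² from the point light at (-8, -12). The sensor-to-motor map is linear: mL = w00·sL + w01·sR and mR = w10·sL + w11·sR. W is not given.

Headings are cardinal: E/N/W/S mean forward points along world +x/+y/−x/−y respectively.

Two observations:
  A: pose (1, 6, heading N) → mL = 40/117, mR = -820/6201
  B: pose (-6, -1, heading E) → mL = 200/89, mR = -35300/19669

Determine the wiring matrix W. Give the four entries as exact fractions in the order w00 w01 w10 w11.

obs A: pose=(1,6,N) → sL=200/477, sR=40/117, mL=40/117, mR=-820/6201
obs B: pose=(-6,-1,E) → sL=200/221, sR=200/89, mL=200/89, mR=-35300/19669
sensor matrix S = [[200/477, 40/117], [200/221, 200/89]]; det S = 8576000/13551941
solve [mL_A; mL_B] = S·[w00; w01] and [mR_A; mR_B] = S·[w10; w11]:
  w00 = 0, w01 = 1, w10 = 1/2, w11 = -1

0 1 1/2 -1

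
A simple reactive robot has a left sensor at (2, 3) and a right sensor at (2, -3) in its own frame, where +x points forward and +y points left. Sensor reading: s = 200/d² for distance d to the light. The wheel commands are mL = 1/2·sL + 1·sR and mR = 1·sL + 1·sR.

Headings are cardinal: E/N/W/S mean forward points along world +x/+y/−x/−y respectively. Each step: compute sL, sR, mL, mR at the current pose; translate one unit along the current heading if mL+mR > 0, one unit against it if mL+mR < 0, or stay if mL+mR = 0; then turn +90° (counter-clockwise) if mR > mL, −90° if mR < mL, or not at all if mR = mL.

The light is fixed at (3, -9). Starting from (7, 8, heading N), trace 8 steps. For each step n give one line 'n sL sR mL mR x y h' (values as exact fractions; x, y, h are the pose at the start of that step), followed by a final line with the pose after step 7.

n=0: pose=(7,8,N); sL=100/181, sR=20/41; mL=5670/7421, mR=7720/7421; mL+mR=13390/7421 → advance +1; mR−mL=50/181 → turn +1·90°
n=1: pose=(7,9,W); sL=200/229, sR=40/89; mL=18060/20381, mR=26960/20381; mL+mR=45020/20381 → advance +1; mR−mL=100/229 → turn +1·90°
n=2: pose=(6,9,S); sL=50/73, sR=25/32; mL=2625/2336, mR=3425/2336; mL+mR=3025/1168 → advance +1; mR−mL=25/73 → turn +1·90°
n=3: pose=(6,8,E); sL=8/17, sR=200/221; mL=252/221, mR=304/221; mL+mR=556/221 → advance +1; mR−mL=4/17 → turn +1·90°
n=4: pose=(7,8,N); sL=100/181, sR=20/41; mL=5670/7421, mR=7720/7421; mL+mR=13390/7421 → advance +1; mR−mL=50/181 → turn +1·90°
n=5: pose=(7,9,W); sL=200/229, sR=40/89; mL=18060/20381, mR=26960/20381; mL+mR=45020/20381 → advance +1; mR−mL=100/229 → turn +1·90°
n=6: pose=(6,9,S); sL=50/73, sR=25/32; mL=2625/2336, mR=3425/2336; mL+mR=3025/1168 → advance +1; mR−mL=25/73 → turn +1·90°
n=7: pose=(6,8,E); sL=8/17, sR=200/221; mL=252/221, mR=304/221; mL+mR=556/221 → advance +1; mR−mL=4/17 → turn +1·90°

0 100/181 20/41 5670/7421 7720/7421 7 8 N
1 200/229 40/89 18060/20381 26960/20381 7 9 W
2 50/73 25/32 2625/2336 3425/2336 6 9 S
3 8/17 200/221 252/221 304/221 6 8 E
4 100/181 20/41 5670/7421 7720/7421 7 8 N
5 200/229 40/89 18060/20381 26960/20381 7 9 W
6 50/73 25/32 2625/2336 3425/2336 6 9 S
7 8/17 200/221 252/221 304/221 6 8 E
final 7 8 N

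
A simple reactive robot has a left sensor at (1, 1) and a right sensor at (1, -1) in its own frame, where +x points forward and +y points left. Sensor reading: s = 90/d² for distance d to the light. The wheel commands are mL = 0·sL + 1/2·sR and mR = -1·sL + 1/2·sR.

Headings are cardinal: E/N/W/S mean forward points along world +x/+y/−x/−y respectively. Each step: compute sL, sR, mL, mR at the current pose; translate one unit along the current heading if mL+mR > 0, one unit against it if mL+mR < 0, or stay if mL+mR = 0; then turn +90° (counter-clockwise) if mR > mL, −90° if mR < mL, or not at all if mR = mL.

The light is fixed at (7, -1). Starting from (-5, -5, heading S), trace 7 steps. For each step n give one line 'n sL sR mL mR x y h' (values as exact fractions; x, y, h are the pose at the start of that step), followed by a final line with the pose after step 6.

n=0: pose=(-5,-5,S); sL=45/73, sR=45/97; mL=45/194, mR=-5445/14162; mL+mR=-1080/7081 → advance -1; mR−mL=-45/73 → turn -1·90°
n=1: pose=(-5,-4,W); sL=18/37, sR=90/173; mL=45/173, mR=-1449/6401; mL+mR=216/6401 → advance +1; mR−mL=-18/37 → turn -1·90°
n=2: pose=(-6,-4,N); sL=9/20, sR=45/74; mL=45/148, mR=-27/185; mL+mR=117/740 → advance +1; mR−mL=-9/20 → turn -1·90°
n=3: pose=(-6,-3,E); sL=18/29, sR=10/17; mL=5/17, mR=-161/493; mL+mR=-16/493 → advance -1; mR−mL=-18/29 → turn -1·90°
n=4: pose=(-7,-3,S); sL=45/89, sR=5/13; mL=5/26, mR=-725/2314; mL+mR=-140/1157 → advance -1; mR−mL=-45/89 → turn -1·90°
n=5: pose=(-7,-2,W); sL=90/229, sR=2/5; mL=1/5, mR=-221/1145; mL+mR=8/1145 → advance +1; mR−mL=-90/229 → turn -1·90°
n=6: pose=(-8,-2,N); sL=45/128, sR=45/98; mL=45/196, mR=-765/6272; mL+mR=675/6272 → advance +1; mR−mL=-45/128 → turn -1·90°

0 45/73 45/97 45/194 -5445/14162 -5 -5 S
1 18/37 90/173 45/173 -1449/6401 -5 -4 W
2 9/20 45/74 45/148 -27/185 -6 -4 N
3 18/29 10/17 5/17 -161/493 -6 -3 E
4 45/89 5/13 5/26 -725/2314 -7 -3 S
5 90/229 2/5 1/5 -221/1145 -7 -2 W
6 45/128 45/98 45/196 -765/6272 -8 -2 N
final -8 -1 E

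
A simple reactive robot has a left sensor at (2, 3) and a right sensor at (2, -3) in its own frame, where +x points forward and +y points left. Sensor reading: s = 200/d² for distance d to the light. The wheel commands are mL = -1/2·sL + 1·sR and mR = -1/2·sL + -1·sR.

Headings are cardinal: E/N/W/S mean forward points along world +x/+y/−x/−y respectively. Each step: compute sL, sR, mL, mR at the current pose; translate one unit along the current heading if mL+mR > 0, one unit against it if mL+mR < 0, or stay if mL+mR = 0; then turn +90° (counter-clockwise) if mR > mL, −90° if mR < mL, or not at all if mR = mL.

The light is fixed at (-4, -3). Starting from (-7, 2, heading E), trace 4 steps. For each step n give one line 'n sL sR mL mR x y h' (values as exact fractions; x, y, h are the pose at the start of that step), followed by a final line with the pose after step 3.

n=0: pose=(-7,2,E); sL=40/13, sR=40; mL=500/13, mR=-540/13; mL+mR=-40/13 → advance -1; mR−mL=-80 → turn -1·90°
n=1: pose=(-8,2,S); sL=20, sR=100/29; mL=-190/29, mR=-390/29; mL+mR=-20 → advance -1; mR−mL=-200/29 → turn -1·90°
n=2: pose=(-8,3,W); sL=40/9, sR=200/117; mL=-20/39, mR=-460/117; mL+mR=-40/9 → advance -1; mR−mL=-400/117 → turn -1·90°
n=3: pose=(-7,3,N); sL=2, sR=25/8; mL=17/8, mR=-33/8; mL+mR=-2 → advance -1; mR−mL=-25/4 → turn -1·90°

0 40/13 40 500/13 -540/13 -7 2 E
1 20 100/29 -190/29 -390/29 -8 2 S
2 40/9 200/117 -20/39 -460/117 -8 3 W
3 2 25/8 17/8 -33/8 -7 3 N
final -7 2 E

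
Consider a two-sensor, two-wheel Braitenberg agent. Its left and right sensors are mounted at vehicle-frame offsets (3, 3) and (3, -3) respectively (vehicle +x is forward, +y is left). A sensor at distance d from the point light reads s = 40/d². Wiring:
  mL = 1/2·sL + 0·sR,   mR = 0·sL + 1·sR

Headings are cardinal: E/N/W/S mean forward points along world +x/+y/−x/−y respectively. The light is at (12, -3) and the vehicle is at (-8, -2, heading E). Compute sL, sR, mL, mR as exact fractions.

left sensor world pos  = (-5, 1); dL² = 305
right sensor world pos = (-5, -5); dR² = 293
sL = 40/305 = 8/61
sR = 40/293 = 40/293
mL = 1/2·sL + 0·sR = 4/61
mR = 0·sL + 1·sR = 40/293

8/61 40/293 4/61 40/293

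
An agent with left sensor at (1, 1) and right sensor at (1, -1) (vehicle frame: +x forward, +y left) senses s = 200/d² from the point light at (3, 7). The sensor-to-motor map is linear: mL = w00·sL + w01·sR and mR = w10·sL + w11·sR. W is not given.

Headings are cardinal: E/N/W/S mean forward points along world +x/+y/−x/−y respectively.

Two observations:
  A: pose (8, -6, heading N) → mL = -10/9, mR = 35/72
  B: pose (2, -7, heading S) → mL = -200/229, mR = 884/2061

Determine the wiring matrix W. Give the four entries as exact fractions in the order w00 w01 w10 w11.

0 -1 -1/2 1

obs A: pose=(8,-6,N) → sL=5/4, sR=10/9, mL=-10/9, mR=35/72
obs B: pose=(2,-7,S) → sL=8/9, sR=200/229, mL=-200/229, mR=884/2061
sensor matrix S = [[5/4, 10/9], [8/9, 200/229]]; det S = 1930/18549
solve [mL_A; mL_B] = S·[w00; w01] and [mR_A; mR_B] = S·[w10; w11]:
  w00 = 0, w01 = -1, w10 = -1/2, w11 = 1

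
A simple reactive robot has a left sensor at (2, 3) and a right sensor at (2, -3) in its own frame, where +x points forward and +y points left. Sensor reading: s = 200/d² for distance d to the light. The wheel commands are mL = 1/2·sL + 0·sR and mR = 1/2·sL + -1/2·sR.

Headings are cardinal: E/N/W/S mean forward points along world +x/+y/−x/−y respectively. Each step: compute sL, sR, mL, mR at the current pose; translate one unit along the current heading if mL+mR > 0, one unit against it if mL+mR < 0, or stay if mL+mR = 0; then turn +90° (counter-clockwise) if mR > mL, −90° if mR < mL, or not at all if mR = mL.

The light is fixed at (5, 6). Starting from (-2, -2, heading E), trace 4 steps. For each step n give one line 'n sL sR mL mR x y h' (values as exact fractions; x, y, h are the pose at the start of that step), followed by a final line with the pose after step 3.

0 4 100/73 2 96/73 -2 -2 E
1 200/109 200/181 100/109 7200/19729 -1 -2 S
2 25/26 2 25/52 -27/52 -1 -3 W
3 200/113 200/53 100/113 -6000/5989 0 -3 N
final 0 -4 E

n=0: pose=(-2,-2,E); sL=4, sR=100/73; mL=2, mR=96/73; mL+mR=242/73 → advance +1; mR−mL=-50/73 → turn -1·90°
n=1: pose=(-1,-2,S); sL=200/109, sR=200/181; mL=100/109, mR=7200/19729; mL+mR=25300/19729 → advance +1; mR−mL=-100/181 → turn -1·90°
n=2: pose=(-1,-3,W); sL=25/26, sR=2; mL=25/52, mR=-27/52; mL+mR=-1/26 → advance -1; mR−mL=-1 → turn -1·90°
n=3: pose=(0,-3,N); sL=200/113, sR=200/53; mL=100/113, mR=-6000/5989; mL+mR=-700/5989 → advance -1; mR−mL=-100/53 → turn -1·90°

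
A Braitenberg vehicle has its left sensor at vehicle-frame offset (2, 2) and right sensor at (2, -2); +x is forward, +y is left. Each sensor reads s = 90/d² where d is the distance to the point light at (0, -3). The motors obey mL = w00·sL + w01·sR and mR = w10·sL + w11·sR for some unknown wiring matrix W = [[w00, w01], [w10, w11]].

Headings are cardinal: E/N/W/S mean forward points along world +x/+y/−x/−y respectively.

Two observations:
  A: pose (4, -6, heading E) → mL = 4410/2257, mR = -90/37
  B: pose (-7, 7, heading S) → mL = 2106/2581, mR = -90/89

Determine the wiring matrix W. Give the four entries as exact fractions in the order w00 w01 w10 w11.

1/2 1/2 -1 0

obs A: pose=(4,-6,E) → sL=90/37, sR=90/61, mL=4410/2257, mR=-90/37
obs B: pose=(-7,7,S) → sL=90/89, sR=18/29, mL=2106/2581, mR=-90/89
sensor matrix S = [[90/37, 90/61], [90/89, 18/29]]; det S = 103680/5825317
solve [mL_A; mL_B] = S·[w00; w01] and [mR_A; mR_B] = S·[w10; w11]:
  w00 = 1/2, w01 = 1/2, w10 = -1, w11 = 0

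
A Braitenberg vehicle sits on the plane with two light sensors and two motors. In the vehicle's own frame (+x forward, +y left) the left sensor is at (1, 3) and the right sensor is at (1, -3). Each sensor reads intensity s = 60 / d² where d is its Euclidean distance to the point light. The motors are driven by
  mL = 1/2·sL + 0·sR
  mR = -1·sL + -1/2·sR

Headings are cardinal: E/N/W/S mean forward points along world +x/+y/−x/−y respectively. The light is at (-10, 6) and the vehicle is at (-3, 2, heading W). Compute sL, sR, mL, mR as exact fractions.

12/17 60/37 6/17 -954/629

left sensor world pos  = (-4, -1); dL² = 85
right sensor world pos = (-4, 5); dR² = 37
sL = 60/85 = 12/17
sR = 60/37 = 60/37
mL = 1/2·sL + 0·sR = 6/17
mR = -1·sL + -1/2·sR = -954/629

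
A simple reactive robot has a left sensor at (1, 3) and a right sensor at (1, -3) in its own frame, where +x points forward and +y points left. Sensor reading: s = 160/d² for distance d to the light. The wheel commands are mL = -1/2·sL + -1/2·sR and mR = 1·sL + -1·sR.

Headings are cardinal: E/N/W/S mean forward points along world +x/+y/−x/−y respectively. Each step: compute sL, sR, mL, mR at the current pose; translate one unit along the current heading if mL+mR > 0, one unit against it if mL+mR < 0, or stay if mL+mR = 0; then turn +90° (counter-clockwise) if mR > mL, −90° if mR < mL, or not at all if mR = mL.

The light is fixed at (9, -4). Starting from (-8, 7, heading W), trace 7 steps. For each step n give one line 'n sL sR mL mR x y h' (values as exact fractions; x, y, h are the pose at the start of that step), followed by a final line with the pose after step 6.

0 40/97 4/13 -454/1261 132/1261 -8 7 W
1 160/269 160/461 -58400/124009 30720/124009 -7 7 S
2 16/45 80/153 -112/255 -128/765 -7 8 E
3 160/569 32/73 -14944/41537 -6528/41537 -8 8 N
4 40/97 4/13 -454/1261 132/1261 -8 7 W
5 160/269 160/461 -58400/124009 30720/124009 -7 7 S
6 16/45 80/153 -112/255 -128/765 -7 8 E
final -8 8 N

n=0: pose=(-8,7,W); sL=40/97, sR=4/13; mL=-454/1261, mR=132/1261; mL+mR=-322/1261 → advance -1; mR−mL=586/1261 → turn +1·90°
n=1: pose=(-7,7,S); sL=160/269, sR=160/461; mL=-58400/124009, mR=30720/124009; mL+mR=-27680/124009 → advance -1; mR−mL=89120/124009 → turn +1·90°
n=2: pose=(-7,8,E); sL=16/45, sR=80/153; mL=-112/255, mR=-128/765; mL+mR=-464/765 → advance -1; mR−mL=208/765 → turn +1·90°
n=3: pose=(-8,8,N); sL=160/569, sR=32/73; mL=-14944/41537, mR=-6528/41537; mL+mR=-21472/41537 → advance -1; mR−mL=8416/41537 → turn +1·90°
n=4: pose=(-8,7,W); sL=40/97, sR=4/13; mL=-454/1261, mR=132/1261; mL+mR=-322/1261 → advance -1; mR−mL=586/1261 → turn +1·90°
n=5: pose=(-7,7,S); sL=160/269, sR=160/461; mL=-58400/124009, mR=30720/124009; mL+mR=-27680/124009 → advance -1; mR−mL=89120/124009 → turn +1·90°
n=6: pose=(-7,8,E); sL=16/45, sR=80/153; mL=-112/255, mR=-128/765; mL+mR=-464/765 → advance -1; mR−mL=208/765 → turn +1·90°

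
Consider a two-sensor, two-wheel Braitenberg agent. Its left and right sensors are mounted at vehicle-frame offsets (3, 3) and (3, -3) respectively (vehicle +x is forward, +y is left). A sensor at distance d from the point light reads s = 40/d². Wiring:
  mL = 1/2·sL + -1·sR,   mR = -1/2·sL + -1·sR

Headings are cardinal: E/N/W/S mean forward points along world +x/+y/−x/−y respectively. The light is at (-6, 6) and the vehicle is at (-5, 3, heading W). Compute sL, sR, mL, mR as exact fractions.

1 10 -19/2 -21/2

left sensor world pos  = (-8, 0); dL² = 40
right sensor world pos = (-8, 6); dR² = 4
sL = 40/40 = 1
sR = 40/4 = 10
mL = 1/2·sL + -1·sR = -19/2
mR = -1/2·sL + -1·sR = -21/2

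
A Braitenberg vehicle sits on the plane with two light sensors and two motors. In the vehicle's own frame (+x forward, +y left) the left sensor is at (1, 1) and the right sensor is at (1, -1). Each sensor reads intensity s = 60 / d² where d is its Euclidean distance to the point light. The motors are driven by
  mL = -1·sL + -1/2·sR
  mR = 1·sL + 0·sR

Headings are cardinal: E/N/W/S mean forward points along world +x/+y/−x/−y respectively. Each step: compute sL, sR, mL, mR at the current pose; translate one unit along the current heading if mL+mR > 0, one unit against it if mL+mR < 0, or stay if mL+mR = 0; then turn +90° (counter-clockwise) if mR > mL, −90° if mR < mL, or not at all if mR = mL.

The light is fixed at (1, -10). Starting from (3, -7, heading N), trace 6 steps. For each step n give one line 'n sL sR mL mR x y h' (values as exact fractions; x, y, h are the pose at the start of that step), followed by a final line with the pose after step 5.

n=0: pose=(3,-7,N); sL=60/17, sR=12/5; mL=-402/85, mR=60/17; mL+mR=-6/5 → advance -1; mR−mL=702/85 → turn +1·90°
n=1: pose=(3,-8,W); sL=30, sR=6; mL=-33, mR=30; mL+mR=-3 → advance -1; mR−mL=63 → turn +1·90°
n=2: pose=(4,-8,S); sL=60/17, sR=12; mL=-162/17, mR=60/17; mL+mR=-6 → advance -1; mR−mL=222/17 → turn +1·90°
n=3: pose=(4,-7,E); sL=15/8, sR=3; mL=-27/8, mR=15/8; mL+mR=-3/2 → advance -1; mR−mL=21/4 → turn +1·90°
n=4: pose=(3,-7,N); sL=60/17, sR=12/5; mL=-402/85, mR=60/17; mL+mR=-6/5 → advance -1; mR−mL=702/85 → turn +1·90°
n=5: pose=(3,-8,W); sL=30, sR=6; mL=-33, mR=30; mL+mR=-3 → advance -1; mR−mL=63 → turn +1·90°

0 60/17 12/5 -402/85 60/17 3 -7 N
1 30 6 -33 30 3 -8 W
2 60/17 12 -162/17 60/17 4 -8 S
3 15/8 3 -27/8 15/8 4 -7 E
4 60/17 12/5 -402/85 60/17 3 -7 N
5 30 6 -33 30 3 -8 W
final 4 -8 S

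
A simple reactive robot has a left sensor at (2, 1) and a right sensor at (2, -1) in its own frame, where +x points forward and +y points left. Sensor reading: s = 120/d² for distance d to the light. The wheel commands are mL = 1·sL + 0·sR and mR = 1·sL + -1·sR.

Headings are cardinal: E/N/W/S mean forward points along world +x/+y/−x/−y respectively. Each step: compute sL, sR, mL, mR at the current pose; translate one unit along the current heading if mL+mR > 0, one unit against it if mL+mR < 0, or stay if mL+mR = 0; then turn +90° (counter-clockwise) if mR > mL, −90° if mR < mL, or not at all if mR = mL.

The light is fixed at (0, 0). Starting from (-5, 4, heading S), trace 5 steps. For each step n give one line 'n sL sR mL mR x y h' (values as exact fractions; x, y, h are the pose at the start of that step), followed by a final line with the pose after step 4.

0 6 3 6 3 -5 4 S
1 120/53 24/13 120/53 288/689 -5 3 W
2 60/37 12/5 60/37 -144/185 -6 3 N
3 120/41 24/5 120/41 -384/205 -6 4 E
4 6 3 6 3 -5 4 S
final -5 3 W

n=0: pose=(-5,4,S); sL=6, sR=3; mL=6, mR=3; mL+mR=9 → advance +1; mR−mL=-3 → turn -1·90°
n=1: pose=(-5,3,W); sL=120/53, sR=24/13; mL=120/53, mR=288/689; mL+mR=1848/689 → advance +1; mR−mL=-24/13 → turn -1·90°
n=2: pose=(-6,3,N); sL=60/37, sR=12/5; mL=60/37, mR=-144/185; mL+mR=156/185 → advance +1; mR−mL=-12/5 → turn -1·90°
n=3: pose=(-6,4,E); sL=120/41, sR=24/5; mL=120/41, mR=-384/205; mL+mR=216/205 → advance +1; mR−mL=-24/5 → turn -1·90°
n=4: pose=(-5,4,S); sL=6, sR=3; mL=6, mR=3; mL+mR=9 → advance +1; mR−mL=-3 → turn -1·90°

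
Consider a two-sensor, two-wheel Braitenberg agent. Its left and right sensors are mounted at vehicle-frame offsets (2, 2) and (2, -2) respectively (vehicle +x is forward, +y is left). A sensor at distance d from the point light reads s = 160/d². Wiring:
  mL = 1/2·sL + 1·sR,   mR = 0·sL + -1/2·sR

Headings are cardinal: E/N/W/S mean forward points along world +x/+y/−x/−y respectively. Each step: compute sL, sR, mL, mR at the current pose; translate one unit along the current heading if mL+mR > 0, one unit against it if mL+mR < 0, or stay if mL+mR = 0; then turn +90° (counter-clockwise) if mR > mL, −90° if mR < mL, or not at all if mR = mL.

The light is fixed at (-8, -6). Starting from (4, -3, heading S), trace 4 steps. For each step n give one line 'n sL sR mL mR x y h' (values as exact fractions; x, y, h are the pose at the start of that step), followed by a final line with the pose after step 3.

n=0: pose=(4,-3,S); sL=160/197, sR=160/101; mL=39600/19897, mR=-80/101; mL+mR=23840/19897 → advance +1; mR−mL=-55360/19897 → turn -1·90°
n=1: pose=(4,-4,W); sL=8/5, sR=40/29; mL=316/145, mR=-20/29; mL+mR=216/145 → advance +1; mR−mL=-416/145 → turn -1·90°
n=2: pose=(3,-4,N); sL=160/97, sR=32/37; mL=6064/3589, mR=-16/37; mL+mR=4512/3589 → advance +1; mR−mL=-7616/3589 → turn -1·90°
n=3: pose=(3,-3,E); sL=80/97, sR=16/17; mL=2232/1649, mR=-8/17; mL+mR=1456/1649 → advance +1; mR−mL=-3008/1649 → turn -1·90°

0 160/197 160/101 39600/19897 -80/101 4 -3 S
1 8/5 40/29 316/145 -20/29 4 -4 W
2 160/97 32/37 6064/3589 -16/37 3 -4 N
3 80/97 16/17 2232/1649 -8/17 3 -3 E
final 4 -3 S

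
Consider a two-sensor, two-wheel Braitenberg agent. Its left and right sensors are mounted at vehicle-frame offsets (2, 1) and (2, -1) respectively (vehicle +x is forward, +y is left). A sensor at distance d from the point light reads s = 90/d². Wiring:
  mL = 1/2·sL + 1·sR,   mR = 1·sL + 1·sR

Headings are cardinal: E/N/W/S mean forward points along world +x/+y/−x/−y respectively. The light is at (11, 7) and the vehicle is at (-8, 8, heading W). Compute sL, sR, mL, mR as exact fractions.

10/49 18/89 1327/4361 1772/4361

left sensor world pos  = (-10, 7); dL² = 441
right sensor world pos = (-10, 9); dR² = 445
sL = 90/441 = 10/49
sR = 90/445 = 18/89
mL = 1/2·sL + 1·sR = 1327/4361
mR = 1·sL + 1·sR = 1772/4361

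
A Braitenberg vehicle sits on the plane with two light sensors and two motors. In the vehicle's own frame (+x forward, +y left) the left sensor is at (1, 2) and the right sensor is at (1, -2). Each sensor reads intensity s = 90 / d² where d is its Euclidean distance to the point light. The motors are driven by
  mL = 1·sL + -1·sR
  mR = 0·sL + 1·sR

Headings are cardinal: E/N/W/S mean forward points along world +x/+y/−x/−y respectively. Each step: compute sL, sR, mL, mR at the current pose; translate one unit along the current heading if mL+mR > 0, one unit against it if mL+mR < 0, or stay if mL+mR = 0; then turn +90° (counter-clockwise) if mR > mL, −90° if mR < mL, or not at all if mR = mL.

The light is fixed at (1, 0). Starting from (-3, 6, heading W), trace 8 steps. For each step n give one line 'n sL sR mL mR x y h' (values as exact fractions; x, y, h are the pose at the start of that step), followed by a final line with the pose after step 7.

0 90/41 90/89 4320/3649 90/89 -3 6 W
1 45/49 45/29 -900/1421 45/29 -4 6 N
2 90/61 10/13 560/793 10/13 -4 7 W
3 45/26 9/10 54/65 9/10 -5 7 S
4 90/89 90/41 -4320/3649 90/41 -5 6 E
5 45/49 45/29 -900/1421 45/29 -4 6 N
6 90/61 10/13 560/793 10/13 -4 7 W
7 45/26 9/10 54/65 9/10 -5 7 S
final -5 6 E

n=0: pose=(-3,6,W); sL=90/41, sR=90/89; mL=4320/3649, mR=90/89; mL+mR=90/41 → advance +1; mR−mL=-630/3649 → turn -1·90°
n=1: pose=(-4,6,N); sL=45/49, sR=45/29; mL=-900/1421, mR=45/29; mL+mR=45/49 → advance +1; mR−mL=3105/1421 → turn +1·90°
n=2: pose=(-4,7,W); sL=90/61, sR=10/13; mL=560/793, mR=10/13; mL+mR=90/61 → advance +1; mR−mL=50/793 → turn +1·90°
n=3: pose=(-5,7,S); sL=45/26, sR=9/10; mL=54/65, mR=9/10; mL+mR=45/26 → advance +1; mR−mL=9/130 → turn +1·90°
n=4: pose=(-5,6,E); sL=90/89, sR=90/41; mL=-4320/3649, mR=90/41; mL+mR=90/89 → advance +1; mR−mL=12330/3649 → turn +1·90°
n=5: pose=(-4,6,N); sL=45/49, sR=45/29; mL=-900/1421, mR=45/29; mL+mR=45/49 → advance +1; mR−mL=3105/1421 → turn +1·90°
n=6: pose=(-4,7,W); sL=90/61, sR=10/13; mL=560/793, mR=10/13; mL+mR=90/61 → advance +1; mR−mL=50/793 → turn +1·90°
n=7: pose=(-5,7,S); sL=45/26, sR=9/10; mL=54/65, mR=9/10; mL+mR=45/26 → advance +1; mR−mL=9/130 → turn +1·90°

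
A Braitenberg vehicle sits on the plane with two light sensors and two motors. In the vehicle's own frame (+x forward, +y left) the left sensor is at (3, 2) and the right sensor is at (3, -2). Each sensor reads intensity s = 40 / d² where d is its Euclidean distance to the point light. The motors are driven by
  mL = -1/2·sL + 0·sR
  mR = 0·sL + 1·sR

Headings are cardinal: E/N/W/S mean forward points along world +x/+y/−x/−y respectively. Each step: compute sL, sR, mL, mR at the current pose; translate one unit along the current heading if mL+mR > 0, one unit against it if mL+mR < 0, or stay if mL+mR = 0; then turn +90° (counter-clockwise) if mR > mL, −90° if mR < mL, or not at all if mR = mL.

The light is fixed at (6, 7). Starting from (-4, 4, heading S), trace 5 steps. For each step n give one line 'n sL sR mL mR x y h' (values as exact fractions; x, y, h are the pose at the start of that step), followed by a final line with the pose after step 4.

n=0: pose=(-4,4,S); sL=2/5, sR=2/9; mL=-1/5, mR=2/9; mL+mR=1/45 → advance +1; mR−mL=19/45 → turn +1·90°
n=1: pose=(-4,3,E); sL=40/53, sR=8/17; mL=-20/53, mR=8/17; mL+mR=84/901 → advance +1; mR−mL=764/901 → turn +1·90°
n=2: pose=(-3,3,N); sL=20/61, sR=4/5; mL=-10/61, mR=4/5; mL+mR=194/305 → advance +1; mR−mL=294/305 → turn +1·90°
n=3: pose=(-3,4,W); sL=40/169, sR=8/29; mL=-20/169, mR=8/29; mL+mR=772/4901 → advance +1; mR−mL=1932/4901 → turn +1·90°
n=4: pose=(-4,4,S); sL=2/5, sR=2/9; mL=-1/5, mR=2/9; mL+mR=1/45 → advance +1; mR−mL=19/45 → turn +1·90°

0 2/5 2/9 -1/5 2/9 -4 4 S
1 40/53 8/17 -20/53 8/17 -4 3 E
2 20/61 4/5 -10/61 4/5 -3 3 N
3 40/169 8/29 -20/169 8/29 -3 4 W
4 2/5 2/9 -1/5 2/9 -4 4 S
final -4 3 E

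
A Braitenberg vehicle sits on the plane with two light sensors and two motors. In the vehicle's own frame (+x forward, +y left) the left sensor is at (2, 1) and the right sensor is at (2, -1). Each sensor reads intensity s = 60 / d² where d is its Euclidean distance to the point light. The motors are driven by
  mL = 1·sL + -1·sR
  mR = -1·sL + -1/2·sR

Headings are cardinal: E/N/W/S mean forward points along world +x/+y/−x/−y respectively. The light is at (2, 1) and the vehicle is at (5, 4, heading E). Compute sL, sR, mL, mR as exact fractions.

left sensor world pos  = (7, 5); dL² = 41
right sensor world pos = (7, 3); dR² = 29
sL = 60/41 = 60/41
sR = 60/29 = 60/29
mL = 1·sL + -1·sR = -720/1189
mR = -1·sL + -1/2·sR = -2970/1189

60/41 60/29 -720/1189 -2970/1189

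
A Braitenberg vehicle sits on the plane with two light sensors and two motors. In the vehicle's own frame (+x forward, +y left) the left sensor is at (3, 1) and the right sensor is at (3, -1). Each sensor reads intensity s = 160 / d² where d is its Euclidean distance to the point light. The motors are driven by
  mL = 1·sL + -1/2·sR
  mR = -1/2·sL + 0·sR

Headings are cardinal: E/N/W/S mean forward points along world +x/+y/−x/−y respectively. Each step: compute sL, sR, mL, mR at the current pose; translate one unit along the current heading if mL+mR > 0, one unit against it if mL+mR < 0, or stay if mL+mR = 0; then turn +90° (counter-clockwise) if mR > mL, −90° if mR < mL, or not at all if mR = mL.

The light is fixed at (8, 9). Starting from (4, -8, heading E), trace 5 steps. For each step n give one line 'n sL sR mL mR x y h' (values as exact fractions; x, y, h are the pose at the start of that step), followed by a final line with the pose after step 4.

n=0: pose=(4,-8,E); sL=160/257, sR=32/65; mL=6288/16705, mR=-80/257; mL+mR=1088/16705 → advance +1; mR−mL=-11488/16705 → turn -1·90°
n=1: pose=(5,-8,S); sL=40/101, sR=5/13; mL=535/2626, mR=-20/101; mL+mR=15/2626 → advance +1; mR−mL=-1055/2626 → turn -1·90°
n=2: pose=(5,-9,W); sL=160/397, sR=32/65; mL=4048/25805, mR=-80/397; mL+mR=-1152/25805 → advance -1; mR−mL=-9248/25805 → turn -1·90°
n=3: pose=(6,-9,N); sL=80/117, sR=80/113; mL=4360/13221, mR=-40/117; mL+mR=-160/13221 → advance -1; mR−mL=-2960/4407 → turn -1·90°
n=4: pose=(6,-10,E); sL=32/65, sR=160/401; mL=7632/26065, mR=-16/65; mL+mR=1216/26065 → advance +1; mR−mL=-14048/26065 → turn -1·90°

0 160/257 32/65 6288/16705 -80/257 4 -8 E
1 40/101 5/13 535/2626 -20/101 5 -8 S
2 160/397 32/65 4048/25805 -80/397 5 -9 W
3 80/117 80/113 4360/13221 -40/117 6 -9 N
4 32/65 160/401 7632/26065 -16/65 6 -10 E
final 7 -10 S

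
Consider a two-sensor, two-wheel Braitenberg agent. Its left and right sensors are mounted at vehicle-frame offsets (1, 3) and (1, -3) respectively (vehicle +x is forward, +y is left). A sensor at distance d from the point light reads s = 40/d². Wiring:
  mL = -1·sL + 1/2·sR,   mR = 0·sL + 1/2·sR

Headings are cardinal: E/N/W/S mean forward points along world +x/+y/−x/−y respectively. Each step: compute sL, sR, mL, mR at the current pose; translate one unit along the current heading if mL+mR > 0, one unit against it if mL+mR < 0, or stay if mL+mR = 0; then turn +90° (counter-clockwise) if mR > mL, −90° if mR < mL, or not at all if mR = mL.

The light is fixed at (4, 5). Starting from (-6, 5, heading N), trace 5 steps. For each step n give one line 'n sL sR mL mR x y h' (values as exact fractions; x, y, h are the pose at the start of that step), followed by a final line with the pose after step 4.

n=0: pose=(-6,5,N); sL=4/17, sR=4/5; mL=14/85, mR=2/5; mL+mR=48/85 → advance +1; mR−mL=4/17 → turn +1·90°
n=1: pose=(-6,6,W); sL=8/25, sR=40/137; mL=-596/3425, mR=20/137; mL+mR=-96/3425 → advance -1; mR−mL=8/25 → turn +1·90°
n=2: pose=(-5,6,S); sL=10/9, sR=5/18; mL=-35/36, mR=5/36; mL+mR=-5/6 → advance -1; mR−mL=10/9 → turn +1·90°
n=3: pose=(-5,7,E); sL=40/89, sR=8/13; mL=-164/1157, mR=4/13; mL+mR=192/1157 → advance +1; mR−mL=40/89 → turn +1·90°
n=4: pose=(-4,7,N); sL=4/13, sR=20/17; mL=62/221, mR=10/17; mL+mR=192/221 → advance +1; mR−mL=4/13 → turn +1·90°

0 4/17 4/5 14/85 2/5 -6 5 N
1 8/25 40/137 -596/3425 20/137 -6 6 W
2 10/9 5/18 -35/36 5/36 -5 6 S
3 40/89 8/13 -164/1157 4/13 -5 7 E
4 4/13 20/17 62/221 10/17 -4 7 N
final -4 8 W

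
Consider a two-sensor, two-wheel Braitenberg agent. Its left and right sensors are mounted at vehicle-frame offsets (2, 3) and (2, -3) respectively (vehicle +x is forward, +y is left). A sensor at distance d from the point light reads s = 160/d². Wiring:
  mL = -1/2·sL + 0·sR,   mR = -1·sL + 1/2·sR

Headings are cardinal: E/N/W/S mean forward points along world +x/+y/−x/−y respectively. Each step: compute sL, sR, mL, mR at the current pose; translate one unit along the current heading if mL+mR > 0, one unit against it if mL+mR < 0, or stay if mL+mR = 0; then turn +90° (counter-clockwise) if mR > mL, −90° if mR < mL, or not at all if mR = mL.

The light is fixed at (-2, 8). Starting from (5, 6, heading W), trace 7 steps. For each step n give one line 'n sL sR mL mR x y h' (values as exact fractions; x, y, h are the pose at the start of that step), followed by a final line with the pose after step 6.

0 16/5 80/13 -8/5 -8/65 5 6 W
1 160/137 160/41 -80/137 4400/5617 6 6 S
2 8/5 20/17 -4/5 -86/85 6 5 E
3 32/25 160/41 -16/25 688/1025 5 5 S
4 80/41 16/13 -40/41 -712/533 5 4 E
5 160/117 32/9 -80/117 16/39 4 4 S
6 5/2 8/5 -5/4 -17/10 4 5 E
final 3 5 S

n=0: pose=(5,6,W); sL=16/5, sR=80/13; mL=-8/5, mR=-8/65; mL+mR=-112/65 → advance -1; mR−mL=96/65 → turn +1·90°
n=1: pose=(6,6,S); sL=160/137, sR=160/41; mL=-80/137, mR=4400/5617; mL+mR=1120/5617 → advance +1; mR−mL=7680/5617 → turn +1·90°
n=2: pose=(6,5,E); sL=8/5, sR=20/17; mL=-4/5, mR=-86/85; mL+mR=-154/85 → advance -1; mR−mL=-18/85 → turn -1·90°
n=3: pose=(5,5,S); sL=32/25, sR=160/41; mL=-16/25, mR=688/1025; mL+mR=32/1025 → advance +1; mR−mL=1344/1025 → turn +1·90°
n=4: pose=(5,4,E); sL=80/41, sR=16/13; mL=-40/41, mR=-712/533; mL+mR=-1232/533 → advance -1; mR−mL=-192/533 → turn -1·90°
n=5: pose=(4,4,S); sL=160/117, sR=32/9; mL=-80/117, mR=16/39; mL+mR=-32/117 → advance -1; mR−mL=128/117 → turn +1·90°
n=6: pose=(4,5,E); sL=5/2, sR=8/5; mL=-5/4, mR=-17/10; mL+mR=-59/20 → advance -1; mR−mL=-9/20 → turn -1·90°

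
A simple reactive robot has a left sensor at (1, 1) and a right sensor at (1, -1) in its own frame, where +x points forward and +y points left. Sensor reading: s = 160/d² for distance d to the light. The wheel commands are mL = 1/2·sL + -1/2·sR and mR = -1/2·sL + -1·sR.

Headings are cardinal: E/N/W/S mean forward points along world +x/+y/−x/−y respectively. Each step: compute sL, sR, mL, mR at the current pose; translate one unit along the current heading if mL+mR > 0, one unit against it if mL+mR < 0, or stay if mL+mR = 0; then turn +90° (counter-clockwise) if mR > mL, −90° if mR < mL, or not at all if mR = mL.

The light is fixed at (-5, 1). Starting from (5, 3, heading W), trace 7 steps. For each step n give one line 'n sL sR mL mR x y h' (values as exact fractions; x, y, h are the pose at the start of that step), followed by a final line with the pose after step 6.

0 80/41 16/9 32/369 -1016/369 5 3 W
1 160/109 160/153 3520/16677 -29680/16677 6 3 N
2 40/37 10/9 -5/333 -550/333 6 2 E
3 160/121 160/81 -3200/9801 -25840/9801 5 2 S
4 80/41 16/9 32/369 -1016/369 5 3 W
5 160/109 160/153 3520/16677 -29680/16677 6 3 N
6 40/37 10/9 -5/333 -550/333 6 2 E
final 5 2 S

n=0: pose=(5,3,W); sL=80/41, sR=16/9; mL=32/369, mR=-1016/369; mL+mR=-8/3 → advance -1; mR−mL=-1048/369 → turn -1·90°
n=1: pose=(6,3,N); sL=160/109, sR=160/153; mL=3520/16677, mR=-29680/16677; mL+mR=-80/51 → advance -1; mR−mL=-33200/16677 → turn -1·90°
n=2: pose=(6,2,E); sL=40/37, sR=10/9; mL=-5/333, mR=-550/333; mL+mR=-5/3 → advance -1; mR−mL=-545/333 → turn -1·90°
n=3: pose=(5,2,S); sL=160/121, sR=160/81; mL=-3200/9801, mR=-25840/9801; mL+mR=-80/27 → advance -1; mR−mL=-22640/9801 → turn -1·90°
n=4: pose=(5,3,W); sL=80/41, sR=16/9; mL=32/369, mR=-1016/369; mL+mR=-8/3 → advance -1; mR−mL=-1048/369 → turn -1·90°
n=5: pose=(6,3,N); sL=160/109, sR=160/153; mL=3520/16677, mR=-29680/16677; mL+mR=-80/51 → advance -1; mR−mL=-33200/16677 → turn -1·90°
n=6: pose=(6,2,E); sL=40/37, sR=10/9; mL=-5/333, mR=-550/333; mL+mR=-5/3 → advance -1; mR−mL=-545/333 → turn -1·90°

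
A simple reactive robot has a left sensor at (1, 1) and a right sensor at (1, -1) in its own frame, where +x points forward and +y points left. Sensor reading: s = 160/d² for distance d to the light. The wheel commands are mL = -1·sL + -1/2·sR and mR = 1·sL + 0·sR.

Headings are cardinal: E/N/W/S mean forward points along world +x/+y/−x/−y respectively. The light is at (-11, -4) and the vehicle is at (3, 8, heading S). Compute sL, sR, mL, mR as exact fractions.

left sensor world pos  = (4, 7); dL² = 346
right sensor world pos = (2, 7); dR² = 290
sL = 160/346 = 80/173
sR = 160/290 = 16/29
mL = -1·sL + -1/2·sR = -3704/5017
mR = 1·sL + 0·sR = 80/173

80/173 16/29 -3704/5017 80/173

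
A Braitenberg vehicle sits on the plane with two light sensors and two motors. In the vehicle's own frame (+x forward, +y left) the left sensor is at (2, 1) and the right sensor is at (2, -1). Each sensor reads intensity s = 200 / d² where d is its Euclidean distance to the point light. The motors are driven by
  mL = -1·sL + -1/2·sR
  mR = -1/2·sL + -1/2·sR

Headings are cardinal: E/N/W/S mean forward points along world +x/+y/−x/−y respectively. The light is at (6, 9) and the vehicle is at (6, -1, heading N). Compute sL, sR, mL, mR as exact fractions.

40/13 40/13 -60/13 -40/13

left sensor world pos  = (5, 1); dL² = 65
right sensor world pos = (7, 1); dR² = 65
sL = 200/65 = 40/13
sR = 200/65 = 40/13
mL = -1·sL + -1/2·sR = -60/13
mR = -1/2·sL + -1/2·sR = -40/13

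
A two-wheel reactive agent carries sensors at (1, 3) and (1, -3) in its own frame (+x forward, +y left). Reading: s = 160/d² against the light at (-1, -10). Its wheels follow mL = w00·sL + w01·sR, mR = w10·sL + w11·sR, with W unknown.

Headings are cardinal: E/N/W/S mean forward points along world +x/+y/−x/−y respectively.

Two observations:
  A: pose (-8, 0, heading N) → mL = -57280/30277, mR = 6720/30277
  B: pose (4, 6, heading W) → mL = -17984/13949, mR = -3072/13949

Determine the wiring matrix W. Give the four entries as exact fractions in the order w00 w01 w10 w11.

-1 -1 -1/2 1/2

obs A: pose=(-8,0,N) → sL=160/221, sR=160/137, mL=-57280/30277, mR=6720/30277
obs B: pose=(4,6,W) → sL=32/37, sR=160/377, mL=-17984/13949, mR=-3072/13949
sensor matrix S = [[160/221, 160/137], [32/37, 160/377]]; det S = -296816640/422333873
solve [mL_A; mL_B] = S·[w00; w01] and [mR_A; mR_B] = S·[w10; w11]:
  w00 = -1, w01 = -1, w10 = -1/2, w11 = 1/2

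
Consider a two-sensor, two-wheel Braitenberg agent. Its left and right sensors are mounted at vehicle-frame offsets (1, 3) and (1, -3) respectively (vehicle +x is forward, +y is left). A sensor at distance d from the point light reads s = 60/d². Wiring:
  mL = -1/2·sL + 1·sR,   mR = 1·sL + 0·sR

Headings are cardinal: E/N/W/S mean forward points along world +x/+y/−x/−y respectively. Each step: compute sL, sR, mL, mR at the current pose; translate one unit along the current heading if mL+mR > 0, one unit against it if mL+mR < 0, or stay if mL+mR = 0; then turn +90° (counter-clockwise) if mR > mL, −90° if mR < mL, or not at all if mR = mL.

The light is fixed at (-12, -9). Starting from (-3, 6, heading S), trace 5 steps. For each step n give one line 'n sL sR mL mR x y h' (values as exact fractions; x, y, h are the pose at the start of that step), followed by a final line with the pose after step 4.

n=0: pose=(-3,6,S); sL=3/17, sR=15/58; mL=84/493, mR=3/17; mL+mR=171/493 → advance +1; mR−mL=3/493 → turn +1·90°
n=1: pose=(-3,5,E); sL=60/389, sR=60/221; mL=16710/85969, mR=60/389; mL+mR=29970/85969 → advance +1; mR−mL=-3450/85969 → turn -1·90°
n=2: pose=(-2,5,S); sL=30/169, sR=30/109; mL=3435/18421, mR=30/169; mL+mR=6705/18421 → advance +1; mR−mL=-165/18421 → turn -1·90°
n=3: pose=(-2,4,W); sL=60/181, sR=60/337; mL=750/60997, mR=60/181; mL+mR=20970/60997 → advance +1; mR−mL=19470/60997 → turn +1·90°
n=4: pose=(-3,4,S); sL=5/24, sR=1/3; mL=11/48, mR=5/24; mL+mR=7/16 → advance +1; mR−mL=-1/48 → turn -1·90°

0 3/17 15/58 84/493 3/17 -3 6 S
1 60/389 60/221 16710/85969 60/389 -3 5 E
2 30/169 30/109 3435/18421 30/169 -2 5 S
3 60/181 60/337 750/60997 60/181 -2 4 W
4 5/24 1/3 11/48 5/24 -3 4 S
final -3 3 W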